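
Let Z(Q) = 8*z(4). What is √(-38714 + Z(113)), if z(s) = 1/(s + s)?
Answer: I*√38713 ≈ 196.76*I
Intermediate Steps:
z(s) = 1/(2*s)
Z(Q) = 1 (Z(Q) = 8*((½)/4) = 8*((½)*(¼)) = 8*(⅛) = 1)
√(-38714 + Z(113)) = √(-38714 + 1) = √(-38713) = I*√38713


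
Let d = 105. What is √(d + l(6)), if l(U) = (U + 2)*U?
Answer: 3*√17 ≈ 12.369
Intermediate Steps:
l(U) = U*(2 + U) (l(U) = (2 + U)*U = U*(2 + U))
√(d + l(6)) = √(105 + 6*(2 + 6)) = √(105 + 6*8) = √(105 + 48) = √153 = 3*√17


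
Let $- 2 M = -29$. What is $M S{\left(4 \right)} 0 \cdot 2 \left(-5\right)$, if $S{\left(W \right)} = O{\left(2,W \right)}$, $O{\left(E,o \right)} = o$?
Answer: $0$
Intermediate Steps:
$S{\left(W \right)} = W$
$M = \frac{29}{2}$ ($M = \left(- \frac{1}{2}\right) \left(-29\right) = \frac{29}{2} \approx 14.5$)
$M S{\left(4 \right)} 0 \cdot 2 \left(-5\right) = \frac{29}{2} \cdot 4 \cdot 0 \cdot 2 \left(-5\right) = 58 \cdot 0 \left(-10\right) = 58 \cdot 0 = 0$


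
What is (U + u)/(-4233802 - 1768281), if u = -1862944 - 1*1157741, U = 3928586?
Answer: -907901/6002083 ≈ -0.15126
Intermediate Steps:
u = -3020685 (u = -1862944 - 1157741 = -3020685)
(U + u)/(-4233802 - 1768281) = (3928586 - 3020685)/(-4233802 - 1768281) = 907901/(-6002083) = 907901*(-1/6002083) = -907901/6002083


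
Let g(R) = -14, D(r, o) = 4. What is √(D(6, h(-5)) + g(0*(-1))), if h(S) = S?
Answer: I*√10 ≈ 3.1623*I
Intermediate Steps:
√(D(6, h(-5)) + g(0*(-1))) = √(4 - 14) = √(-10) = I*√10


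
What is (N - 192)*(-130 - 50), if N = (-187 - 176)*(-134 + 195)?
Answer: 4020300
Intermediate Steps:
N = -22143 (N = -363*61 = -22143)
(N - 192)*(-130 - 50) = (-22143 - 192)*(-130 - 50) = -22335*(-180) = 4020300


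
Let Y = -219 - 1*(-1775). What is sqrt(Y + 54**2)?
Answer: 2*sqrt(1118) ≈ 66.873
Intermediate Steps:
Y = 1556 (Y = -219 + 1775 = 1556)
sqrt(Y + 54**2) = sqrt(1556 + 54**2) = sqrt(1556 + 2916) = sqrt(4472) = 2*sqrt(1118)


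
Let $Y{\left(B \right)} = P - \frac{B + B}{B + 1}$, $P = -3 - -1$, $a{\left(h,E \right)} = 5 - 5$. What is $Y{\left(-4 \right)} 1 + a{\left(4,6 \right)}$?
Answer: $- \frac{14}{3} \approx -4.6667$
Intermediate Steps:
$a{\left(h,E \right)} = 0$
$P = -2$ ($P = -3 + 1 = -2$)
$Y{\left(B \right)} = -2 - \frac{2 B}{1 + B}$ ($Y{\left(B \right)} = -2 - \frac{B + B}{B + 1} = -2 - \frac{2 B}{1 + B}$)
$Y{\left(-4 \right)} 1 + a{\left(4,6 \right)} = \frac{2 \left(-1 - -8\right)}{1 - 4} \cdot 1 + 0 = \frac{2 \left(-1 + 8\right)}{-3} \cdot 1 + 0 = 2 \left(- \frac{1}{3}\right) 7 \cdot 1 + 0 = \left(- \frac{14}{3}\right) 1 + 0 = - \frac{14}{3} + 0 = - \frac{14}{3}$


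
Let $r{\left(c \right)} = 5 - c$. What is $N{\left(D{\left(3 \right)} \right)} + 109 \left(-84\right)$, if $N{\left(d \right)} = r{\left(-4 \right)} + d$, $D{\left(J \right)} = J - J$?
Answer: $-9147$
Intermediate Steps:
$D{\left(J \right)} = 0$
$N{\left(d \right)} = 9 + d$ ($N{\left(d \right)} = \left(5 - -4\right) + d = \left(5 + 4\right) + d = 9 + d$)
$N{\left(D{\left(3 \right)} \right)} + 109 \left(-84\right) = \left(9 + 0\right) + 109 \left(-84\right) = 9 - 9156 = -9147$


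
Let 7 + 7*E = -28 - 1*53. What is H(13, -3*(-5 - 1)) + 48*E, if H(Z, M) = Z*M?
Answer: -2586/7 ≈ -369.43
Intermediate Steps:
H(Z, M) = M*Z
E = -88/7 (E = -1 + (-28 - 1*53)/7 = -1 + (-28 - 53)/7 = -1 + (1/7)*(-81) = -1 - 81/7 = -88/7 ≈ -12.571)
H(13, -3*(-5 - 1)) + 48*E = -3*(-5 - 1)*13 + 48*(-88/7) = -3*(-6)*13 - 4224/7 = 18*13 - 4224/7 = 234 - 4224/7 = -2586/7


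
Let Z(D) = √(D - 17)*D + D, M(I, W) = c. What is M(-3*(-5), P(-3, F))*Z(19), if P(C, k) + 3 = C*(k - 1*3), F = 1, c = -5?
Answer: -95 - 95*√2 ≈ -229.35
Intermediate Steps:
P(C, k) = -3 + C*(-3 + k) (P(C, k) = -3 + C*(k - 1*3) = -3 + C*(k - 3) = -3 + C*(-3 + k))
M(I, W) = -5
Z(D) = D + D*√(-17 + D) (Z(D) = √(-17 + D)*D + D = D*√(-17 + D) + D = D + D*√(-17 + D))
M(-3*(-5), P(-3, F))*Z(19) = -95*(1 + √(-17 + 19)) = -95*(1 + √2) = -5*(19 + 19*√2) = -95 - 95*√2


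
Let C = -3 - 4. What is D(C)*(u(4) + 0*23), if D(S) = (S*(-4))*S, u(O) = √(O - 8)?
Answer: -392*I ≈ -392.0*I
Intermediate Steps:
C = -7
u(O) = √(-8 + O)
D(S) = -4*S² (D(S) = (-4*S)*S = -4*S²)
D(C)*(u(4) + 0*23) = (-4*(-7)²)*(√(-8 + 4) + 0*23) = (-4*49)*(√(-4) + 0) = -196*(2*I + 0) = -392*I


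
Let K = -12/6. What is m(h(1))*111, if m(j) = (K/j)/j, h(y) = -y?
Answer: -222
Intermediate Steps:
K = -2 (K = -12*1/6 = -2)
m(j) = -2/j**2 (m(j) = (-2/j)/j = -2/j**2)
m(h(1))*111 = -2/(-1*1)**2*111 = -2/(-1)**2*111 = -2*1*111 = -2*111 = -222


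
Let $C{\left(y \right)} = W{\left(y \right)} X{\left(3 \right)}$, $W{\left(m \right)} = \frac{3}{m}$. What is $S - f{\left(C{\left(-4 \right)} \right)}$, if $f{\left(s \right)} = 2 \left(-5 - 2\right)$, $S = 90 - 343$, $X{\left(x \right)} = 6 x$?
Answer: $-239$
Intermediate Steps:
$S = -253$
$C{\left(y \right)} = \frac{54}{y}$ ($C{\left(y \right)} = \frac{3}{y} 6 \cdot 3 = \frac{3}{y} 18 = \frac{54}{y}$)
$f{\left(s \right)} = -14$ ($f{\left(s \right)} = 2 \left(-7\right) = -14$)
$S - f{\left(C{\left(-4 \right)} \right)} = -253 - -14 = -253 + 14 = -239$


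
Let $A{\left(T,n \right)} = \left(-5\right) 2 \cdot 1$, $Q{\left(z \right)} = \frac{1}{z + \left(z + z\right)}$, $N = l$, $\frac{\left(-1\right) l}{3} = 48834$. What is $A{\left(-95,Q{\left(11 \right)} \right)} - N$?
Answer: $146492$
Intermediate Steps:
$l = -146502$ ($l = \left(-3\right) 48834 = -146502$)
$N = -146502$
$Q{\left(z \right)} = \frac{1}{3 z}$ ($Q{\left(z \right)} = \frac{1}{z + 2 z} = \frac{1}{3 z}$)
$A{\left(T,n \right)} = -10$ ($A{\left(T,n \right)} = \left(-10\right) 1 = -10$)
$A{\left(-95,Q{\left(11 \right)} \right)} - N = -10 - -146502 = -10 + 146502 = 146492$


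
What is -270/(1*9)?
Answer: -30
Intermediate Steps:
-270/(1*9) = -270/9 = -270*1/9 = -30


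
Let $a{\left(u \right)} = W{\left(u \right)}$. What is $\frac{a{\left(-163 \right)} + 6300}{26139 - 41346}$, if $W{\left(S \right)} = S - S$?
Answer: $- \frac{2100}{5069} \approx -0.41428$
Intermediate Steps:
$W{\left(S \right)} = 0$
$a{\left(u \right)} = 0$
$\frac{a{\left(-163 \right)} + 6300}{26139 - 41346} = \frac{0 + 6300}{26139 - 41346} = \frac{6300}{-15207} = 6300 \left(- \frac{1}{15207}\right) = - \frac{2100}{5069}$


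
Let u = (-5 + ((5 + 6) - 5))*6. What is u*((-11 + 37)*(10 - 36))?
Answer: -4056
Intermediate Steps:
u = 6 (u = (-5 + (11 - 5))*6 = (-5 + 6)*6 = 1*6 = 6)
u*((-11 + 37)*(10 - 36)) = 6*((-11 + 37)*(10 - 36)) = 6*(26*(-26)) = 6*(-676) = -4056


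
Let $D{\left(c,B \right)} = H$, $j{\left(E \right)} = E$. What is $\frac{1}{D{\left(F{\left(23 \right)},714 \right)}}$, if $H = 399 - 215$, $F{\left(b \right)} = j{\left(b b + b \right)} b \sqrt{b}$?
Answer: $\frac{1}{184} \approx 0.0054348$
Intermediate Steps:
$F{\left(b \right)} = b^{\frac{3}{2}} \left(b + b^{2}\right)$ ($F{\left(b \right)} = \left(b b + b\right) b \sqrt{b} = \left(b^{2} + b\right) b^{\frac{3}{2}} = \left(b + b^{2}\right) b^{\frac{3}{2}} = b^{\frac{3}{2}} \left(b + b^{2}\right)$)
$H = 184$ ($H = 399 - 215 = 184$)
$D{\left(c,B \right)} = 184$
$\frac{1}{D{\left(F{\left(23 \right)},714 \right)}} = \frac{1}{184}$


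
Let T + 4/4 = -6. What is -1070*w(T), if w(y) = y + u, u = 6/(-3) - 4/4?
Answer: 10700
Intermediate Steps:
T = -7 (T = -1 - 6 = -7)
u = -3 (u = 6*(-⅓) - 4*¼ = -2 - 1 = -3)
w(y) = -3 + y (w(y) = y - 3 = -3 + y)
-1070*w(T) = -1070*(-3 - 7) = -1070*(-10) = 10700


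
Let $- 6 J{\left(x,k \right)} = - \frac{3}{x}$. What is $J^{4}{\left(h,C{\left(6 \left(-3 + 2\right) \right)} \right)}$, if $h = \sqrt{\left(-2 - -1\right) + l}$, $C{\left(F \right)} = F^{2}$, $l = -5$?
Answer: $\frac{1}{576} \approx 0.0017361$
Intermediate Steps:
$h = i \sqrt{6}$ ($h = \sqrt{\left(-2 - -1\right) - 5} = \sqrt{\left(-2 + 1\right) - 5} = \sqrt{-1 - 5} = \sqrt{-6} = i \sqrt{6} \approx 2.4495 i$)
$J{\left(x,k \right)} = \frac{1}{2 x}$ ($J{\left(x,k \right)} = - \frac{\left(-3\right) \frac{1}{x}}{6} = \frac{1}{2 x}$)
$J^{4}{\left(h,C{\left(6 \left(-3 + 2\right) \right)} \right)} = \left(\frac{1}{2 i \sqrt{6}}\right)^{4} = \left(\frac{\left(- \frac{1}{6}\right) i \sqrt{6}}{2}\right)^{4} = \left(- \frac{i \sqrt{6}}{12}\right)^{4} = \frac{1}{576}$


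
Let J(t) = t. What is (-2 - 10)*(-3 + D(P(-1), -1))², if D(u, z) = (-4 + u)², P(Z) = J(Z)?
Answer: -5808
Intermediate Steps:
P(Z) = Z
(-2 - 10)*(-3 + D(P(-1), -1))² = (-2 - 10)*(-3 + (-4 - 1)²)² = -12*(-3 + (-5)²)² = -12*(-3 + 25)² = -12*22² = -12*484 = -5808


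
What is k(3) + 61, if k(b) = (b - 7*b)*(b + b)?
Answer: -47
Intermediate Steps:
k(b) = -12*b² (k(b) = (-6*b)*(2*b) = -12*b²)
k(3) + 61 = -12*3² + 61 = -12*9 + 61 = -108 + 61 = -47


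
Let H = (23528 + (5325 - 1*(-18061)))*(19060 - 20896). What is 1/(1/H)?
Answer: -86134104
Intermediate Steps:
H = -86134104 (H = (23528 + (5325 + 18061))*(-1836) = (23528 + 23386)*(-1836) = 46914*(-1836) = -86134104)
1/(1/H) = 1/(1/(-86134104)) = 1/(-1/86134104) = -86134104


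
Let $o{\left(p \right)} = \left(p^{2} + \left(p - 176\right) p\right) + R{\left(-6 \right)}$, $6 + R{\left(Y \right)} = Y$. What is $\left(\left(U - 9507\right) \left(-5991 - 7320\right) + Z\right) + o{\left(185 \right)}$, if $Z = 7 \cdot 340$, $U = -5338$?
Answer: $197640053$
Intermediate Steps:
$R{\left(Y \right)} = -6 + Y$
$o{\left(p \right)} = -12 + p^{2} + p \left(-176 + p\right)$ ($o{\left(p \right)} = \left(p^{2} + \left(p - 176\right) p\right) - 12 = \left(p^{2} + \left(-176 + p\right) p\right) - 12 = \left(p^{2} + p \left(-176 + p\right)\right) - 12 = -12 + p^{2} + p \left(-176 + p\right)$)
$Z = 2380$
$\left(\left(U - 9507\right) \left(-5991 - 7320\right) + Z\right) + o{\left(185 \right)} = \left(\left(-5338 - 9507\right) \left(-5991 - 7320\right) + 2380\right) - \left(32572 - 68450\right) = \left(\left(-14845\right) \left(-13311\right) + 2380\right) - -35878 = \left(197601795 + 2380\right) - -35878 = 197604175 + 35878 = 197640053$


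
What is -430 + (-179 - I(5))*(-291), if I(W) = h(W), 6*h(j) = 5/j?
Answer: 103415/2 ≈ 51708.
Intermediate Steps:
h(j) = 5/(6*j) (h(j) = (5/j)/6 = 5/(6*j))
I(W) = 5/(6*W)
-430 + (-179 - I(5))*(-291) = -430 + (-179 - 5/(6*5))*(-291) = -430 + (-179 - 1*⅙)*(-291) = -430 + (-179 - ⅙)*(-291) = -430 - 1075/6*(-291) = -430 + 104275/2 = 103415/2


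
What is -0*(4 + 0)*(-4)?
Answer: 0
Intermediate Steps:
-0*(4 + 0)*(-4) = -0*4*(-4) = -5*0*(-4) = 0*(-4) = 0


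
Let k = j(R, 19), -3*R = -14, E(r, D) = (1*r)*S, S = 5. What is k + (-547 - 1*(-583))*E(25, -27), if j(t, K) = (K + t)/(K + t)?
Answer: 4501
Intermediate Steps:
E(r, D) = 5*r (E(r, D) = (1*r)*5 = r*5 = 5*r)
R = 14/3 (R = -⅓*(-14) = 14/3 ≈ 4.6667)
j(t, K) = 1
k = 1
k + (-547 - 1*(-583))*E(25, -27) = 1 + (-547 - 1*(-583))*(5*25) = 1 + (-547 + 583)*125 = 1 + 36*125 = 1 + 4500 = 4501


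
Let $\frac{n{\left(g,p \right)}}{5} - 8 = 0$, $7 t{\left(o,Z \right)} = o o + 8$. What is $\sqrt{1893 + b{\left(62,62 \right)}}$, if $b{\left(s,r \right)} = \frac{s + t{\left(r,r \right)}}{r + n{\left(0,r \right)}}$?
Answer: $\frac{2 \sqrt{60506502}}{357} \approx 43.578$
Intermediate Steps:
$t{\left(o,Z \right)} = \frac{8}{7} + \frac{o^{2}}{7}$ ($t{\left(o,Z \right)} = \frac{o o + 8}{7} = \frac{o^{2} + 8}{7} = \frac{8 + o^{2}}{7} = \frac{8}{7} + \frac{o^{2}}{7}$)
$n{\left(g,p \right)} = 40$ ($n{\left(g,p \right)} = 40 + 5 \cdot 0 = 40 + 0 = 40$)
$b{\left(s,r \right)} = \frac{\frac{8}{7} + s + \frac{r^{2}}{7}}{40 + r}$ ($b{\left(s,r \right)} = \frac{s + \left(\frac{8}{7} + \frac{r^{2}}{7}\right)}{r + 40} = \frac{\frac{8}{7} + s + \frac{r^{2}}{7}}{40 + r}$)
$\sqrt{1893 + b{\left(62,62 \right)}} = \sqrt{1893 + \frac{8 + 62^{2} + 7 \cdot 62}{7 \left(40 + 62\right)}} = \sqrt{1893 + \frac{8 + 3844 + 434}{7 \cdot 102}} = \sqrt{1893 + \frac{1}{7} \cdot \frac{1}{102} \cdot 4286} = \sqrt{1893 + \frac{2143}{357}} = \sqrt{\frac{677944}{357}} = \frac{2 \sqrt{60506502}}{357}$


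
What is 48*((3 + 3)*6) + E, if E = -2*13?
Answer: 1702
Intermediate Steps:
E = -26
48*((3 + 3)*6) + E = 48*((3 + 3)*6) - 26 = 48*(6*6) - 26 = 48*36 - 26 = 1728 - 26 = 1702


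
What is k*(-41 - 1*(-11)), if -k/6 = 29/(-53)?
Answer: -5220/53 ≈ -98.491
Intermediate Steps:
k = 174/53 (k = -174/(-53) = -174*(-1)/53 = -6*(-29/53) = 174/53 ≈ 3.2830)
k*(-41 - 1*(-11)) = 174*(-41 - 1*(-11))/53 = 174*(-41 + 11)/53 = (174/53)*(-30) = -5220/53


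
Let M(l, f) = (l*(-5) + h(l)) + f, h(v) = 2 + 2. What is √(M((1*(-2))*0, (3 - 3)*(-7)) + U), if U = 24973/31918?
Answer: √4872123110/31918 ≈ 2.1869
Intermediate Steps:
h(v) = 4
M(l, f) = 4 + f - 5*l (M(l, f) = (l*(-5) + 4) + f = (-5*l + 4) + f = (4 - 5*l) + f = 4 + f - 5*l)
U = 24973/31918 (U = 24973*(1/31918) = 24973/31918 ≈ 0.78241)
√(M((1*(-2))*0, (3 - 3)*(-7)) + U) = √((4 + (3 - 3)*(-7) - 5*1*(-2)*0) + 24973/31918) = √((4 + 0*(-7) - (-10)*0) + 24973/31918) = √((4 + 0 - 5*0) + 24973/31918) = √((4 + 0 + 0) + 24973/31918) = √(4 + 24973/31918) = √(152645/31918) = √4872123110/31918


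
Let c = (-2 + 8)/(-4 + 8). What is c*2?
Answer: 3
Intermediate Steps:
c = 3/2 (c = 6/4 = 6*(1/4) = 3/2 ≈ 1.5000)
c*2 = (3/2)*2 = 3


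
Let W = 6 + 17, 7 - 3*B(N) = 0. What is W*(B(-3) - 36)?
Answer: -2323/3 ≈ -774.33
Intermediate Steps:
B(N) = 7/3 (B(N) = 7/3 - ⅓*0 = 7/3 + 0 = 7/3)
W = 23
W*(B(-3) - 36) = 23*(7/3 - 36) = 23*(-101/3) = -2323/3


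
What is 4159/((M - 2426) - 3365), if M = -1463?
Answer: -4159/7254 ≈ -0.57334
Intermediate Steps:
4159/((M - 2426) - 3365) = 4159/((-1463 - 2426) - 3365) = 4159/(-3889 - 3365) = 4159/(-7254) = 4159*(-1/7254) = -4159/7254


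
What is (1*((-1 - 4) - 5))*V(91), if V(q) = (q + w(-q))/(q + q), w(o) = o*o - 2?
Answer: -41850/91 ≈ -459.89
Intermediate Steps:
w(o) = -2 + o² (w(o) = o² - 2 = -2 + o²)
V(q) = (-2 + q + q²)/(2*q) (V(q) = (q + (-2 + (-q)²))/(q + q) = (q + (-2 + q²))/((2*q)) = (-2 + q + q²)*(1/(2*q)) = (-2 + q + q²)/(2*q))
(1*((-1 - 4) - 5))*V(91) = (1*((-1 - 4) - 5))*((½)*(-2 + 91 + 91²)/91) = (1*(-5 - 5))*((½)*(1/91)*(-2 + 91 + 8281)) = (1*(-10))*((½)*(1/91)*8370) = -10*4185/91 = -41850/91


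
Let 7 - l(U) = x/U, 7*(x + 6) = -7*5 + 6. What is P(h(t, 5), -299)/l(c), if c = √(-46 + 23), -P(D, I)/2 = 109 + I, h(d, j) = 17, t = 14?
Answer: 749455/15066 + 47215*I*√23/15066 ≈ 49.745 + 15.03*I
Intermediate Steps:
P(D, I) = -218 - 2*I (P(D, I) = -2*(109 + I) = -218 - 2*I)
x = -71/7 (x = -6 + (-7*5 + 6)/7 = -6 + (-35 + 6)/7 = -6 + (⅐)*(-29) = -6 - 29/7 = -71/7 ≈ -10.143)
c = I*√23 (c = √(-23) = I*√23 ≈ 4.7958*I)
l(U) = 7 + 71/(7*U) (l(U) = 7 - (-71)/(7*U) = 7 + 71/(7*U))
P(h(t, 5), -299)/l(c) = (-218 - 2*(-299))/(7 + 71/(7*((I*√23)))) = (-218 + 598)/(7 + 71*(-I*√23/23)/7) = 380/(7 - 71*I*√23/161)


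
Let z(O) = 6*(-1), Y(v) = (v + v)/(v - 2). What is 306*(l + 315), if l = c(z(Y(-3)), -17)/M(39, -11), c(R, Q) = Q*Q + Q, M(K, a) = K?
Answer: 1280814/13 ≈ 98524.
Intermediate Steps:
Y(v) = 2*v/(-2 + v) (Y(v) = (2*v)/(-2 + v) = 2*v/(-2 + v))
z(O) = -6
c(R, Q) = Q + Q**2 (c(R, Q) = Q**2 + Q = Q + Q**2)
l = 272/39 (l = -17*(1 - 17)/39 = -17*(-16)*(1/39) = 272*(1/39) = 272/39 ≈ 6.9744)
306*(l + 315) = 306*(272/39 + 315) = 306*(12557/39) = 1280814/13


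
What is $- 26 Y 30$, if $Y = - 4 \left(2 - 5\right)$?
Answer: $-9360$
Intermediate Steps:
$Y = 12$ ($Y = \left(-4\right) \left(-3\right) = 12$)
$- 26 Y 30 = \left(-26\right) 12 \cdot 30 = \left(-312\right) 30 = -9360$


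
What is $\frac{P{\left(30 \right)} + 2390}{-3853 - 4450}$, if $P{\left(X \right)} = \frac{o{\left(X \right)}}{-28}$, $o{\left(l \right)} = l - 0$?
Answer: $- \frac{33445}{116242} \approx -0.28772$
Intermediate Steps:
$o{\left(l \right)} = l$ ($o{\left(l \right)} = l + 0 = l$)
$P{\left(X \right)} = - \frac{X}{28}$ ($P{\left(X \right)} = \frac{X}{-28} = X \left(- \frac{1}{28}\right) = - \frac{X}{28}$)
$\frac{P{\left(30 \right)} + 2390}{-3853 - 4450} = \frac{\left(- \frac{1}{28}\right) 30 + 2390}{-3853 - 4450} = \frac{- \frac{15}{14} + 2390}{-8303} = \frac{33445}{14} \left(- \frac{1}{8303}\right) = - \frac{33445}{116242}$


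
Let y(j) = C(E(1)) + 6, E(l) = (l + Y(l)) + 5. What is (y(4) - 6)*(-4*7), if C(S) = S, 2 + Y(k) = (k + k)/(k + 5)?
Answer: -364/3 ≈ -121.33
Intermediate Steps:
Y(k) = -2 + 2*k/(5 + k) (Y(k) = -2 + (k + k)/(k + 5) = -2 + (2*k)/(5 + k) = -2 + 2*k/(5 + k))
E(l) = 5 + l - 10/(5 + l) (E(l) = (l - 10/(5 + l)) + 5 = 5 + l - 10/(5 + l))
y(j) = 31/3 (y(j) = (5 + 1 - 10/(5 + 1)) + 6 = (5 + 1 - 10/6) + 6 = (5 + 1 - 10*⅙) + 6 = (5 + 1 - 5/3) + 6 = 13/3 + 6 = 31/3)
(y(4) - 6)*(-4*7) = (31/3 - 6)*(-4*7) = (13/3)*(-28) = -364/3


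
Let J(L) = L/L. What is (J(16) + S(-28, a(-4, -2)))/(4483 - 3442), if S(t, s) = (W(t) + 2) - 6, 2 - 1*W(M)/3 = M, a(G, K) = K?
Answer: 29/347 ≈ 0.083573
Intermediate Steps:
W(M) = 6 - 3*M
J(L) = 1
S(t, s) = 2 - 3*t (S(t, s) = ((6 - 3*t) + 2) - 6 = (8 - 3*t) - 6 = 2 - 3*t)
(J(16) + S(-28, a(-4, -2)))/(4483 - 3442) = (1 + (2 - 3*(-28)))/(4483 - 3442) = (1 + (2 + 84))/1041 = (1 + 86)*(1/1041) = 87*(1/1041) = 29/347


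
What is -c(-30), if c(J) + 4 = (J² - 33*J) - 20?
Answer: -1866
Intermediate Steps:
c(J) = -24 + J² - 33*J (c(J) = -4 + ((J² - 33*J) - 20) = -4 + (-20 + J² - 33*J) = -24 + J² - 33*J)
-c(-30) = -(-24 + (-30)² - 33*(-30)) = -(-24 + 900 + 990) = -1*1866 = -1866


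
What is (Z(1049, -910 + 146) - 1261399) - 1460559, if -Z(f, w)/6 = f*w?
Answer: 2086658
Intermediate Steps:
Z(f, w) = -6*f*w
(Z(1049, -910 + 146) - 1261399) - 1460559 = (-6*1049*(-910 + 146) - 1261399) - 1460559 = (-6*1049*(-764) - 1261399) - 1460559 = (4808616 - 1261399) - 1460559 = 3547217 - 1460559 = 2086658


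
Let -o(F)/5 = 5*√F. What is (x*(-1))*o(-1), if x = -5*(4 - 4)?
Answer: 0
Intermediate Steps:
x = 0 (x = -5*0 = 0)
o(F) = -25*√F
(x*(-1))*o(-1) = (0*(-1))*(-25*I) = 0*(-25*I) = 0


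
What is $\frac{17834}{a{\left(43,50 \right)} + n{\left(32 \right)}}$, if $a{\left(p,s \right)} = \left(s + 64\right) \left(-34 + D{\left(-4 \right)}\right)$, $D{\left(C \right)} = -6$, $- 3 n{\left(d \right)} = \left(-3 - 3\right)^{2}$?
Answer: $- \frac{8917}{2286} \approx -3.9007$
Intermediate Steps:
$n{\left(d \right)} = -12$ ($n{\left(d \right)} = - \frac{\left(-3 - 3\right)^{2}}{3} = - \frac{\left(-6\right)^{2}}{3} = \left(- \frac{1}{3}\right) 36 = -12$)
$a{\left(p,s \right)} = -2560 - 40 s$ ($a{\left(p,s \right)} = \left(s + 64\right) \left(-34 - 6\right) = \left(64 + s\right) \left(-40\right) = -2560 - 40 s$)
$\frac{17834}{a{\left(43,50 \right)} + n{\left(32 \right)}} = \frac{17834}{\left(-2560 - 2000\right) - 12} = \frac{17834}{-4560 - 12} = \frac{17834}{-4572} = 17834 \left(- \frac{1}{4572}\right) = - \frac{8917}{2286}$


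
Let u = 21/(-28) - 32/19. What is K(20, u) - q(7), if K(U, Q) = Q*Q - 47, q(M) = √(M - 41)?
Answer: -237247/5776 - I*√34 ≈ -41.075 - 5.831*I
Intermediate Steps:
u = -185/76 (u = 21*(-1/28) - 32*1/19 = -¾ - 32/19 = -185/76 ≈ -2.4342)
q(M) = √(-41 + M)
K(U, Q) = -47 + Q² (K(U, Q) = Q² - 47 = -47 + Q²)
K(20, u) - q(7) = (-47 + (-185/76)²) - √(-41 + 7) = (-47 + 34225/5776) - √(-34) = -237247/5776 - I*√34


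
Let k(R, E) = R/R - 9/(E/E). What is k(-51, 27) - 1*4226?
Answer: -4234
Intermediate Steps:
k(R, E) = -8 (k(R, E) = 1 - 9/1 = 1 - 9*1 = 1 - 9 = -8)
k(-51, 27) - 1*4226 = -8 - 1*4226 = -8 - 4226 = -4234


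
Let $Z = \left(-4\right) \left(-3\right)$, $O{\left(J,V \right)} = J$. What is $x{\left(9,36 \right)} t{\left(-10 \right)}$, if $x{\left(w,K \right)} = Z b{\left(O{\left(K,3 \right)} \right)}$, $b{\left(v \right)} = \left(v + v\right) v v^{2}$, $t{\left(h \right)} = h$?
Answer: $-403107840$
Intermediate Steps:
$Z = 12$
$b{\left(v \right)} = 2 v^{4}$ ($b{\left(v \right)} = 2 v v v^{2} = 2 v^{2} v^{2} = 2 v^{4}$)
$x{\left(w,K \right)} = 24 K^{4}$ ($x{\left(w,K \right)} = 12 \cdot 2 K^{4} = 24 K^{4}$)
$x{\left(9,36 \right)} t{\left(-10 \right)} = 24 \cdot 36^{4} \left(-10\right) = 24 \cdot 1679616 \left(-10\right) = 40310784 \left(-10\right) = -403107840$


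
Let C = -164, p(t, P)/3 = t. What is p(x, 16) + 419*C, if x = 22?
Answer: -68650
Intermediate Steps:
p(t, P) = 3*t
p(x, 16) + 419*C = 3*22 + 419*(-164) = 66 - 68716 = -68650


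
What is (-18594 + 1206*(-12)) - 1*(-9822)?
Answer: -23244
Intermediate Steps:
(-18594 + 1206*(-12)) - 1*(-9822) = (-18594 - 14472) + 9822 = -33066 + 9822 = -23244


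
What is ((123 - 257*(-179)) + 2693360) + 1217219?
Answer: 3956705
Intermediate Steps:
((123 - 257*(-179)) + 2693360) + 1217219 = ((123 + 46003) + 2693360) + 1217219 = (46126 + 2693360) + 1217219 = 2739486 + 1217219 = 3956705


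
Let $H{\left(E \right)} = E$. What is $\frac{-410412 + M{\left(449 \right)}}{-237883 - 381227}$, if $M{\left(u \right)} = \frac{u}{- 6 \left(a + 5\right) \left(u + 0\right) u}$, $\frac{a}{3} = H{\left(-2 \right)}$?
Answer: $\frac{1105649927}{1667882340} \approx 0.66291$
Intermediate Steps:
$a = -6$ ($a = 3 \left(-2\right) = -6$)
$M{\left(u \right)} = \frac{1}{6 u}$ ($M{\left(u \right)} = \frac{u}{- 6 \left(-6 + 5\right) \left(u + 0\right) u} = \frac{u}{- 6 \left(- u\right) u} = \frac{u}{6 u u} = \frac{u}{6 u^{2}} = \frac{1}{6 u^{2}} u = \frac{1}{6 u}$)
$\frac{-410412 + M{\left(449 \right)}}{-237883 - 381227} = \frac{-410412 + \frac{1}{6 \cdot 449}}{-237883 - 381227} = \frac{-410412 + \frac{1}{6} \cdot \frac{1}{449}}{-619110} = \left(-410412 + \frac{1}{2694}\right) \left(- \frac{1}{619110}\right) = \left(- \frac{1105649927}{2694}\right) \left(- \frac{1}{619110}\right) = \frac{1105649927}{1667882340}$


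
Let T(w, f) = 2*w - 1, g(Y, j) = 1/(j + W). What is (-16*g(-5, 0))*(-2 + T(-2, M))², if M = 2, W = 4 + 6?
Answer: -392/5 ≈ -78.400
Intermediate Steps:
W = 10
g(Y, j) = 1/(10 + j) (g(Y, j) = 1/(j + 10) = 1/(10 + j))
T(w, f) = -1 + 2*w
(-16*g(-5, 0))*(-2 + T(-2, M))² = (-16/(10 + 0))*(-2 + (-1 + 2*(-2)))² = (-16/10)*(-2 + (-1 - 4))² = (-16*⅒)*(-2 - 5)² = -8/5*(-7)² = -8/5*49 = -392/5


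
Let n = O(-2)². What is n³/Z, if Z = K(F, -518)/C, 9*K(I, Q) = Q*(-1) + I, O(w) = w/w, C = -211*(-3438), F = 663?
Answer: 6528762/1181 ≈ 5528.2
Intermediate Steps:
C = 725418
O(w) = 1
K(I, Q) = -Q/9 + I/9 (K(I, Q) = (Q*(-1) + I)/9 = (-Q + I)/9 = (I - Q)/9 = -Q/9 + I/9)
Z = 1181/6528762 (Z = (-⅑*(-518) + (⅑)*663)/725418 = (518/9 + 221/3)*(1/725418) = (1181/9)*(1/725418) = 1181/6528762 ≈ 0.00018089)
n = 1 (n = 1² = 1)
n³/Z = 1³/(1181/6528762) = 1*(6528762/1181) = 6528762/1181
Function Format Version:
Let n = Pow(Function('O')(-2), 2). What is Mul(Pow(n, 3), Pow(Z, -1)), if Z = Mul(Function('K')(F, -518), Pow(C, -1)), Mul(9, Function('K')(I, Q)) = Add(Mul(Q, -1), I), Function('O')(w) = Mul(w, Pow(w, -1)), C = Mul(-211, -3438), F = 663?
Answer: Rational(6528762, 1181) ≈ 5528.2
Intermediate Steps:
C = 725418
Function('O')(w) = 1
Function('K')(I, Q) = Add(Mul(Rational(-1, 9), Q), Mul(Rational(1, 9), I)) (Function('K')(I, Q) = Mul(Rational(1, 9), Add(Mul(Q, -1), I)) = Mul(Rational(1, 9), Add(Mul(-1, Q), I)) = Mul(Rational(1, 9), Add(I, Mul(-1, Q))) = Add(Mul(Rational(-1, 9), Q), Mul(Rational(1, 9), I)))
Z = Rational(1181, 6528762) (Z = Mul(Add(Mul(Rational(-1, 9), -518), Mul(Rational(1, 9), 663)), Pow(725418, -1)) = Mul(Add(Rational(518, 9), Rational(221, 3)), Rational(1, 725418)) = Mul(Rational(1181, 9), Rational(1, 725418)) = Rational(1181, 6528762) ≈ 0.00018089)
n = 1 (n = Pow(1, 2) = 1)
Mul(Pow(n, 3), Pow(Z, -1)) = Mul(Pow(1, 3), Pow(Rational(1181, 6528762), -1)) = Mul(1, Rational(6528762, 1181)) = Rational(6528762, 1181)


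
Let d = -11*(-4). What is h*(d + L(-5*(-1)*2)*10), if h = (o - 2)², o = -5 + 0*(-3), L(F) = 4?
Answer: 4116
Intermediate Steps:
o = -5 (o = -5 + 0 = -5)
h = 49 (h = (-5 - 2)² = (-7)² = 49)
d = 44
h*(d + L(-5*(-1)*2)*10) = 49*(44 + 4*10) = 49*(44 + 40) = 49*84 = 4116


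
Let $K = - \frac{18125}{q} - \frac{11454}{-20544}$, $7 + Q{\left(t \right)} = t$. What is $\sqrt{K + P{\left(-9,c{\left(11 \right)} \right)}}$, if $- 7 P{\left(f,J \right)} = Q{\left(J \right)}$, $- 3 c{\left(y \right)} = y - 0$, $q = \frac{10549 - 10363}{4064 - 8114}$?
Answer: $\frac{\sqrt{122555241785774238}}{557256} \approx 628.22$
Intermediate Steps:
$Q{\left(t \right)} = -7 + t$
$q = - \frac{31}{675}$ ($q = \frac{186}{-4050} = 186 \left(- \frac{1}{4050}\right) = - \frac{31}{675} \approx -0.045926$)
$c{\left(y \right)} = - \frac{y}{3}$ ($c{\left(y \right)} = - \frac{y - 0}{3} = - \frac{y + 0}{3} = - \frac{y}{3}$)
$P{\left(f,J \right)} = 1 - \frac{J}{7}$ ($P{\left(f,J \right)} = - \frac{-7 + J}{7} = 1 - \frac{J}{7}$)
$K = \frac{41890559179}{106144}$ ($K = - \frac{18125}{- \frac{31}{675}} - \frac{11454}{-20544} = \left(-18125\right) \left(- \frac{675}{31}\right) - - \frac{1909}{3424} = \frac{12234375}{31} + \frac{1909}{3424} = \frac{41890559179}{106144} \approx 3.9466 \cdot 10^{5}$)
$\sqrt{K + P{\left(-9,c{\left(11 \right)} \right)}} = \sqrt{\frac{41890559179}{106144} + \left(1 - \frac{\left(- \frac{1}{3}\right) 11}{7}\right)} = \sqrt{\frac{41890559179}{106144} + \left(1 - - \frac{11}{21}\right)} = \sqrt{\frac{41890559179}{106144} + \left(1 + \frac{11}{21}\right)} = \sqrt{\frac{41890559179}{106144} + \frac{32}{21}} = \sqrt{\frac{879705139367}{2229024}} = \frac{\sqrt{122555241785774238}}{557256}$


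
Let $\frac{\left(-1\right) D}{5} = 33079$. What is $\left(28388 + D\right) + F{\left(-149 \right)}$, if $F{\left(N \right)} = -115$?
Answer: $-137122$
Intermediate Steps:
$D = -165395$ ($D = \left(-5\right) 33079 = -165395$)
$\left(28388 + D\right) + F{\left(-149 \right)} = \left(28388 - 165395\right) - 115 = -137007 - 115 = -137122$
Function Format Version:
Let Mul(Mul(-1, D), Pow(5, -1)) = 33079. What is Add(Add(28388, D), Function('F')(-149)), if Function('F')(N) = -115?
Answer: -137122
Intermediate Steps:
D = -165395 (D = Mul(-5, 33079) = -165395)
Add(Add(28388, D), Function('F')(-149)) = Add(Add(28388, -165395), -115) = Add(-137007, -115) = -137122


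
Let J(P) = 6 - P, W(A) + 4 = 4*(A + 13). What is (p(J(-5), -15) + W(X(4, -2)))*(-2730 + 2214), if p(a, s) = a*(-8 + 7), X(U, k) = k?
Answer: -14964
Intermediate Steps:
W(A) = 48 + 4*A (W(A) = -4 + 4*(A + 13) = -4 + 4*(13 + A) = -4 + (52 + 4*A) = 48 + 4*A)
p(a, s) = -a (p(a, s) = a*(-1) = -a)
(p(J(-5), -15) + W(X(4, -2)))*(-2730 + 2214) = (-(6 - 1*(-5)) + (48 + 4*(-2)))*(-2730 + 2214) = (-(6 + 5) + (48 - 8))*(-516) = (-1*11 + 40)*(-516) = (-11 + 40)*(-516) = 29*(-516) = -14964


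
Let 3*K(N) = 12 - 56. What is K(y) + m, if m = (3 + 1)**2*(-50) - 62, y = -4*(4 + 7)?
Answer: -2630/3 ≈ -876.67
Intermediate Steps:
y = -44 (y = -4*11 = -44)
m = -862 (m = 4**2*(-50) - 62 = 16*(-50) - 62 = -800 - 62 = -862)
K(N) = -44/3 (K(N) = (12 - 56)/3 = (1/3)*(-44) = -44/3)
K(y) + m = -44/3 - 862 = -2630/3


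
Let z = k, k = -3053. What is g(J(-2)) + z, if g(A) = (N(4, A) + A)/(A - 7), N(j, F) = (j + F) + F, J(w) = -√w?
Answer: 25*(-122*√2 + 855*I)/(√2 - 7*I) ≈ -3053.4 + 0.69324*I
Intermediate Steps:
N(j, F) = j + 2*F (N(j, F) = (F + j) + F = j + 2*F)
z = -3053
g(A) = (4 + 3*A)/(-7 + A) (g(A) = ((4 + 2*A) + A)/(A - 7) = (4 + 3*A)/(-7 + A))
g(J(-2)) + z = (4 + 3*(-√(-2)))/(-7 - √(-2)) - 3053 = (4 + 3*(-I*√2))/(-7 - I*√2) - 3053 = (4 - 3*I*√2)/(-7 - I*√2) - 3053 = -3053 + (4 - 3*I*√2)/(-7 - I*√2)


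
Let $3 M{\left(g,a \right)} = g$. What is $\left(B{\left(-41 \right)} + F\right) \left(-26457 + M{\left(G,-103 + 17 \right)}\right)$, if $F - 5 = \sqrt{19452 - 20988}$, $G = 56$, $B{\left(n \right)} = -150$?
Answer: $\frac{11500675}{3} - \frac{1269040 i \sqrt{6}}{3} \approx 3.8336 \cdot 10^{6} - 1.0362 \cdot 10^{6} i$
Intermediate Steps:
$M{\left(g,a \right)} = \frac{g}{3}$
$F = 5 + 16 i \sqrt{6}$ ($F = 5 + \sqrt{19452 - 20988} = 5 + \sqrt{-1536} = 5 + 16 i \sqrt{6} \approx 5.0 + 39.192 i$)
$\left(B{\left(-41 \right)} + F\right) \left(-26457 + M{\left(G,-103 + 17 \right)}\right) = \left(-150 + \left(5 + 16 i \sqrt{6}\right)\right) \left(-26457 + \frac{1}{3} \cdot 56\right) = \left(-145 + 16 i \sqrt{6}\right) \left(-26457 + \frac{56}{3}\right) = \left(-145 + 16 i \sqrt{6}\right) \left(- \frac{79315}{3}\right) = \frac{11500675}{3} - \frac{1269040 i \sqrt{6}}{3}$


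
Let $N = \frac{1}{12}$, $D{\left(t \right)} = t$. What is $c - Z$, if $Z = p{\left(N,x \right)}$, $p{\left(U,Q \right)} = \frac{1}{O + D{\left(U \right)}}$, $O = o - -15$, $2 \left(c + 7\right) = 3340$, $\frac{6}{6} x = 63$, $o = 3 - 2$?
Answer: $\frac{320947}{193} \approx 1662.9$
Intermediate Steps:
$o = 1$
$x = 63$
$c = 1663$ ($c = -7 + \frac{1}{2} \cdot 3340 = -7 + 1670 = 1663$)
$N = \frac{1}{12} \approx 0.083333$
$O = 16$ ($O = 1 - -15 = 1 + 15 = 16$)
$p{\left(U,Q \right)} = \frac{1}{16 + U}$
$Z = \frac{12}{193}$ ($Z = \frac{1}{16 + \frac{1}{12}} = \frac{1}{\frac{193}{12}} = \frac{12}{193} \approx 0.062176$)
$c - Z = 1663 - \frac{12}{193} = \frac{320947}{193}$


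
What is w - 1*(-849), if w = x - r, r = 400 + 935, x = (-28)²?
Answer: 298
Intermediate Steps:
x = 784
r = 1335
w = -551 (w = 784 - 1*1335 = 784 - 1335 = -551)
w - 1*(-849) = -551 - 1*(-849) = -551 + 849 = 298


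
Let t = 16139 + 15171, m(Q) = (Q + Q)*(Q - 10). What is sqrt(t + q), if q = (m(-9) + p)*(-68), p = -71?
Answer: sqrt(12882) ≈ 113.50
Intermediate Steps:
m(Q) = 2*Q*(-10 + Q) (m(Q) = (2*Q)*(-10 + Q) = 2*Q*(-10 + Q))
q = -18428 (q = (2*(-9)*(-10 - 9) - 71)*(-68) = (2*(-9)*(-19) - 71)*(-68) = (342 - 71)*(-68) = 271*(-68) = -18428)
t = 31310
sqrt(t + q) = sqrt(31310 - 18428) = sqrt(12882)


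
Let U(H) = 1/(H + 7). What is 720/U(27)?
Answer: 24480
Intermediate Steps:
U(H) = 1/(7 + H)
720/U(27) = 720/(1/(7 + 27)) = 720/(1/34) = 720*34 = 24480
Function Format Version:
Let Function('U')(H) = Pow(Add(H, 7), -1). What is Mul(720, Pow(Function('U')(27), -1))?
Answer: 24480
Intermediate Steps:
Function('U')(H) = Pow(Add(7, H), -1)
Mul(720, Pow(Function('U')(27), -1)) = Mul(720, Pow(Pow(Add(7, 27), -1), -1)) = Mul(720, Pow(Pow(34, -1), -1)) = Mul(720, Pow(Rational(1, 34), -1)) = Mul(720, 34) = 24480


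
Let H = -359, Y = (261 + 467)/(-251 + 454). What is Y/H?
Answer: -104/10411 ≈ -0.0099894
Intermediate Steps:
Y = 104/29 (Y = 728/203 = 728*(1/203) = 104/29 ≈ 3.5862)
Y/H = (104/29)/(-359) = (104/29)*(-1/359) = -104/10411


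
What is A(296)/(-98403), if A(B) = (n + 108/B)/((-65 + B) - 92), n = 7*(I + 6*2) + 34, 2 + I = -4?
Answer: -5651/1012173258 ≈ -5.5830e-6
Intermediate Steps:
I = -6 (I = -2 - 4 = -6)
n = 76 (n = 7*(-6 + 6*2) + 34 = 7*(-6 + 12) + 34 = 7*6 + 34 = 42 + 34 = 76)
A(B) = (76 + 108/B)/(-157 + B) (A(B) = (76 + 108/B)/((-65 + B) - 92) = (76 + 108/B)/(-157 + B))
A(296)/(-98403) = (4*(27 + 19*296)/(296*(-157 + 296)))/(-98403) = (4*(1/296)*(27 + 5624)/139)*(-1/98403) = (4*(1/296)*(1/139)*5651)*(-1/98403) = (5651/10286)*(-1/98403) = -5651/1012173258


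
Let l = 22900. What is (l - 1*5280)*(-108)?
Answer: -1902960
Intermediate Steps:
(l - 1*5280)*(-108) = (22900 - 1*5280)*(-108) = (22900 - 5280)*(-108) = 17620*(-108) = -1902960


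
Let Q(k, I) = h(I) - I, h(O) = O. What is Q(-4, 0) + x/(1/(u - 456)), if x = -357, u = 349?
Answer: 38199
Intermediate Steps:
Q(k, I) = 0 (Q(k, I) = I - I = 0)
Q(-4, 0) + x/(1/(u - 456)) = 0 - 357/(1/(349 - 456)) = 0 - 357/(1/(-107)) = 0 - 357/(-1/107) = 0 - 357*(-107) = 0 + 38199 = 38199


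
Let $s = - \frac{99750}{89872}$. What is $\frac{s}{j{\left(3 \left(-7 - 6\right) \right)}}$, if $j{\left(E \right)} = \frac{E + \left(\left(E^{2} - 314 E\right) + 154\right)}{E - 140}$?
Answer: $\frac{8927625}{623801552} \approx 0.014312$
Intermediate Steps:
$s = - \frac{49875}{44936}$ ($s = \left(-99750\right) \frac{1}{89872} = - \frac{49875}{44936} \approx -1.1099$)
$j{\left(E \right)} = \frac{154 + E^{2} - 313 E}{-140 + E}$ ($j{\left(E \right)} = \frac{E + \left(154 + E^{2} - 314 E\right)}{-140 + E} = \frac{154 + E^{2} - 313 E}{-140 + E}$)
$\frac{s}{j{\left(3 \left(-7 - 6\right) \right)}} = - \frac{49875}{44936 \frac{154 + \left(3 \left(-7 - 6\right)\right)^{2} - 313 \cdot 3 \left(-7 - 6\right)}{-140 + 3 \left(-7 - 6\right)}} = - \frac{49875}{44936 \frac{154 + \left(3 \left(-13\right)\right)^{2} - 313 \cdot 3 \left(-13\right)}{-140 + 3 \left(-13\right)}} = - \frac{49875}{44936 \frac{154 + \left(-39\right)^{2} - -12207}{-140 - 39}} = - \frac{49875}{44936 \frac{154 + 1521 + 12207}{-179}} = - \frac{49875}{44936 \left(\left(- \frac{1}{179}\right) 13882\right)} = - \frac{49875}{44936 \left(- \frac{13882}{179}\right)} = \left(- \frac{49875}{44936}\right) \left(- \frac{179}{13882}\right) = \frac{8927625}{623801552}$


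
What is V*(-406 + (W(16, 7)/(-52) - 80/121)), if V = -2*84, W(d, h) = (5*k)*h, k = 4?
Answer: 108177384/1573 ≈ 68771.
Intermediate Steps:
W(d, h) = 20*h (W(d, h) = (5*4)*h = 20*h)
V = -168
V*(-406 + (W(16, 7)/(-52) - 80/121)) = -168*(-406 + ((20*7)/(-52) - 80/121)) = -168*(-406 + (140*(-1/52) - 80*1/121)) = -168*(-406 + (-35/13 - 80/121)) = -168*(-406 - 5275/1573) = -168*(-643913/1573) = 108177384/1573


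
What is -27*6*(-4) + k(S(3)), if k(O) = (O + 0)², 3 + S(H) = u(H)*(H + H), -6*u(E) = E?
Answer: 684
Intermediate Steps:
u(E) = -E/6
S(H) = -3 - H²/3 (S(H) = -3 + (-H/6)*(H + H) = -3 + (-H/6)*(2*H) = -3 - H²/3)
k(O) = O²
-27*6*(-4) + k(S(3)) = -27*6*(-4) + (-3 - ⅓*3²)² = -162*(-4) + (-3 - ⅓*9)² = 648 + (-3 - 3)² = 648 + (-6)² = 648 + 36 = 684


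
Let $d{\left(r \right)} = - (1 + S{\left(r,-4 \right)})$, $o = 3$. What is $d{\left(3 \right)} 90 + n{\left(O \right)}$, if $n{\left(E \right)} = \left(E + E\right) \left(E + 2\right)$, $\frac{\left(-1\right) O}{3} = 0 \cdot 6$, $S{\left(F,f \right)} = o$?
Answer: $-360$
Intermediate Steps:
$S{\left(F,f \right)} = 3$
$O = 0$ ($O = - 3 \cdot 0 \cdot 6 = \left(-3\right) 0 = 0$)
$d{\left(r \right)} = -4$ ($d{\left(r \right)} = - (1 + 3) = \left(-1\right) 4 = -4$)
$n{\left(E \right)} = 2 E \left(2 + E\right)$
$d{\left(3 \right)} 90 + n{\left(O \right)} = \left(-4\right) 90 + 2 \cdot 0 \left(2 + 0\right) = -360 + 2 \cdot 0 \cdot 2 = -360 + 0 = -360$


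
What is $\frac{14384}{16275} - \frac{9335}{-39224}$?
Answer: $\frac{23100811}{20592600} \approx 1.1218$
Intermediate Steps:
$\frac{14384}{16275} - \frac{9335}{-39224} = 14384 \cdot \frac{1}{16275} - - \frac{9335}{39224} = \frac{464}{525} + \frac{9335}{39224} = \frac{23100811}{20592600}$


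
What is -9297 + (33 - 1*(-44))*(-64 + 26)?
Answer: -12223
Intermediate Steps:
-9297 + (33 - 1*(-44))*(-64 + 26) = -9297 + (33 + 44)*(-38) = -9297 + 77*(-38) = -9297 - 2926 = -12223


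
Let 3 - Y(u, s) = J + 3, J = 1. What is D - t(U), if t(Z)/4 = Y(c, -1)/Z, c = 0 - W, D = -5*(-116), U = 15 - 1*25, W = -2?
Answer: 2898/5 ≈ 579.60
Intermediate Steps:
U = -10 (U = 15 - 25 = -10)
D = 580
c = 2 (c = 0 - 1*(-2) = 0 + 2 = 2)
Y(u, s) = -1 (Y(u, s) = 3 - (1 + 3) = 3 - 1*4 = 3 - 4 = -1)
t(Z) = -4/Z (t(Z) = 4*(-1/Z) = -4/Z)
D - t(U) = 580 - (-4)/(-10) = 580 - (-4)*(-1)/10 = 580 - 1*2/5 = 580 - 2/5 = 2898/5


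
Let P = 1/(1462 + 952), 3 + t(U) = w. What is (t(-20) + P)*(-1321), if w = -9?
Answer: 38265407/2414 ≈ 15851.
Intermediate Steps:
t(U) = -12 (t(U) = -3 - 9 = -12)
P = 1/2414 ≈ 0.00041425
(t(-20) + P)*(-1321) = (-12 + 1/2414)*(-1321) = -28967/2414*(-1321) = 38265407/2414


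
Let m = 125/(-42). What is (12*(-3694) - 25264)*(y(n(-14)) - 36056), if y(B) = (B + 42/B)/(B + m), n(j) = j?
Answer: 1789016436688/713 ≈ 2.5091e+9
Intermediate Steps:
m = -125/42 (m = 125*(-1/42) = -125/42 ≈ -2.9762)
y(B) = (B + 42/B)/(-125/42 + B) (y(B) = (B + 42/B)/(B - 125/42) = (B + 42/B)/(-125/42 + B))
(12*(-3694) - 25264)*(y(n(-14)) - 36056) = (12*(-3694) - 25264)*(42*(42 + (-14)**2)/(-14*(-125 + 42*(-14))) - 36056) = (-44328 - 25264)*(42*(-1/14)*(42 + 196)/(-125 - 588) - 36056) = -69592*(42*(-1/14)*238/(-713) - 36056) = -69592*(42*(-1/14)*(-1/713)*238 - 36056) = -69592*(714/713 - 36056) = -69592*(-25707214/713) = 1789016436688/713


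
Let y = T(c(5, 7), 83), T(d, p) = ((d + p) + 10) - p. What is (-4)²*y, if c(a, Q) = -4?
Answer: 96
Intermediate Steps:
T(d, p) = 10 + d (T(d, p) = (10 + d + p) - p = 10 + d)
y = 6 (y = 10 - 4 = 6)
(-4)²*y = (-4)²*6 = 16*6 = 96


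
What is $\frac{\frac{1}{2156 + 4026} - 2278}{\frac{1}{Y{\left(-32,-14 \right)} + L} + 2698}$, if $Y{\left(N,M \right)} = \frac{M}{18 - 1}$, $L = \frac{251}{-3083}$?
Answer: $- \frac{667923398255}{790745993642} \approx -0.84468$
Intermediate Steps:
$L = - \frac{251}{3083}$ ($L = 251 \left(- \frac{1}{3083}\right) = - \frac{251}{3083} \approx -0.081414$)
$Y{\left(N,M \right)} = \frac{M}{17}$
$\frac{\frac{1}{2156 + 4026} - 2278}{\frac{1}{Y{\left(-32,-14 \right)} + L} + 2698} = \frac{\frac{1}{2156 + 4026} - 2278}{\frac{1}{\frac{1}{17} \left(-14\right) - \frac{251}{3083}} + 2698} = \frac{\frac{1}{6182} - 2278}{\frac{1}{- \frac{14}{17} - \frac{251}{3083}} + 2698} = \frac{\frac{1}{6182} - 2278}{\frac{1}{- \frac{47429}{52411}} + 2698} = - \frac{14082595}{6182 \left(- \frac{52411}{47429} + 2698\right)} = - \frac{14082595}{6182 \cdot \frac{127911031}{47429}} = \left(- \frac{14082595}{6182}\right) \frac{47429}{127911031} = - \frac{667923398255}{790745993642}$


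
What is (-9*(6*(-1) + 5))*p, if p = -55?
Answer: -495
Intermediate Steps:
(-9*(6*(-1) + 5))*p = -9*(6*(-1) + 5)*(-55) = -9*(-6 + 5)*(-55) = -9*(-1)*(-55) = 9*(-55) = -495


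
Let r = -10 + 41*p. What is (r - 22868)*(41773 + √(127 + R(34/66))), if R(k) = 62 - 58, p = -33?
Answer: -1012201563 - 24231*√131 ≈ -1.0125e+9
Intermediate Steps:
R(k) = 4
r = -1363 (r = -10 + 41*(-33) = -10 - 1353 = -1363)
(r - 22868)*(41773 + √(127 + R(34/66))) = (-1363 - 22868)*(41773 + √(127 + 4)) = -24231*(41773 + √131) = -1012201563 - 24231*√131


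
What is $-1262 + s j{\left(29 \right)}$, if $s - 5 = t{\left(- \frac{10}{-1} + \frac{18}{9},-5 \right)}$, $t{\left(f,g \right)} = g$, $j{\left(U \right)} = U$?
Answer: $-1262$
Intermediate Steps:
$s = 0$ ($s = 5 - 5 = 0$)
$-1262 + s j{\left(29 \right)} = -1262 + 0 \cdot 29 = -1262 + 0 = -1262$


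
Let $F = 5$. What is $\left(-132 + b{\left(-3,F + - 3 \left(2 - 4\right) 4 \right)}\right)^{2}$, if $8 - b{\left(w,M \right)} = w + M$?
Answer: $22500$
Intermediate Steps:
$b{\left(w,M \right)} = 8 - M - w$ ($b{\left(w,M \right)} = 8 - \left(w + M\right) = 8 - \left(M + w\right) = 8 - M - w$)
$\left(-132 + b{\left(-3,F + - 3 \left(2 - 4\right) 4 \right)}\right)^{2} = \left(-132 - \left(-6 + - 3 \left(2 - 4\right) 4\right)\right)^{2} = \left(-132 + \left(8 - \left(5 + \left(-3\right) \left(-2\right) 4\right) + 3\right)\right)^{2} = \left(-132 + \left(8 - \left(5 + 6 \cdot 4\right) + 3\right)\right)^{2} = \left(-132 + \left(8 - \left(5 + 24\right) + 3\right)\right)^{2} = \left(-132 + \left(8 - 29 + 3\right)\right)^{2} = \left(-132 - 18\right)^{2} = \left(-150\right)^{2} = 22500$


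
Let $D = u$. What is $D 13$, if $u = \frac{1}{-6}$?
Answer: $- \frac{13}{6} \approx -2.1667$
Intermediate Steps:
$u = - \frac{1}{6} \approx -0.16667$
$D = - \frac{1}{6} \approx -0.16667$
$D 13 = \left(- \frac{1}{6}\right) 13 = - \frac{13}{6}$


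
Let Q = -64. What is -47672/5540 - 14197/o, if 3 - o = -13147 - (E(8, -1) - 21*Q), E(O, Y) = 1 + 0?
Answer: -38482851/4015115 ≈ -9.5845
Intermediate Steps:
E(O, Y) = 1
o = 14495 (o = 3 - (-13147 - (1 - 21*(-64))) = 3 - (-13147 - (1 + 1344)) = 3 - (-13147 - 1*1345) = 3 - (-13147 - 1345) = 3 - 1*(-14492) = 3 + 14492 = 14495)
-47672/5540 - 14197/o = -47672/5540 - 14197/14495 = -47672*1/5540 - 14197*1/14495 = -11918/1385 - 14197/14495 = -38482851/4015115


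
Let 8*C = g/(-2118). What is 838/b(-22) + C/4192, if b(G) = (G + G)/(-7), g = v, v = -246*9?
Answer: 17360736091/130220288 ≈ 133.32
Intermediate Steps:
v = -2214
g = -2214
b(G) = -2*G/7
C = 369/2824 (C = (-2214/(-2118))/8 = (-2214*(-1/2118))/8 = (1/8)*(369/353) = 369/2824 ≈ 0.13067)
838/b(-22) + C/4192 = 838/((-2/7*(-22))) + (369/2824)/4192 = 838/(44/7) + (369/2824)*(1/4192) = 838*(7/44) + 369/11838208 = 2933/22 + 369/11838208 = 17360736091/130220288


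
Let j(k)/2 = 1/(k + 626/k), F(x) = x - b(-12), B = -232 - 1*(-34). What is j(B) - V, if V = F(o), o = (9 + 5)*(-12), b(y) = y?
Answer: 3106542/19915 ≈ 155.99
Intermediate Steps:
o = -168 (o = 14*(-12) = -168)
B = -198 (B = -232 + 34 = -198)
F(x) = 12 + x (F(x) = x - 1*(-12) = x + 12 = 12 + x)
V = -156 (V = 12 - 168 = -156)
j(k) = 2/(k + 626/k)
j(B) - V = 2*(-198)/(626 + (-198)**2) - 1*(-156) = 2*(-198)/(626 + 39204) + 156 = 2*(-198)/39830 + 156 = 2*(-198)*(1/39830) + 156 = -198/19915 + 156 = 3106542/19915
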